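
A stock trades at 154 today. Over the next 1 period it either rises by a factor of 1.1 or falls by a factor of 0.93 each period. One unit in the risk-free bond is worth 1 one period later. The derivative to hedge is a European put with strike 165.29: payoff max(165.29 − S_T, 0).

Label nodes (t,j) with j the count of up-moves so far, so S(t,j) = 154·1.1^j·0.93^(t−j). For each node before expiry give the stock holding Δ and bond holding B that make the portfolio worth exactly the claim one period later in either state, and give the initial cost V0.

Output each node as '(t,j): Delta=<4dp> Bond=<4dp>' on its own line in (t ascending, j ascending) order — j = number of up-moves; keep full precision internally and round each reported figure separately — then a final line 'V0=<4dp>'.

(0,0): Delta=-0.8430 Bond=142.8059
V0=12.9824

Risk-neutral probability p* = (R−d)/(u−d) = (1−0.93)/(1.1−0.93) = 0.4118.
Terminal payoffs: V(1,0)=22.0700, V(1,1)=0.0000
Node (0,0) S=154.0000: V=(p*·0.0000+(1−p*)·22.0700)/1=12.9824; Δ=(0.0000−22.0700)/(169.4000−143.2200)=-0.8430; B=V−Δ·S=142.8059
Root portfolio cost Δ·154+B reproduces V0=12.9824.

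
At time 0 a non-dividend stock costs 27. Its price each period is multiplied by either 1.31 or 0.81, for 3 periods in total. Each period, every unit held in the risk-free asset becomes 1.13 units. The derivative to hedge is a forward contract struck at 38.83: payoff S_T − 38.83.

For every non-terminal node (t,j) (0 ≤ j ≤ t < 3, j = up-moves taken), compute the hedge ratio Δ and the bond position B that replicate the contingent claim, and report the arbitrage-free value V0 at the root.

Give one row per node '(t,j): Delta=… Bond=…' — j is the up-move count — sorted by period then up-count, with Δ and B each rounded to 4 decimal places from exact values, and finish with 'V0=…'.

(0,0): Delta=1.0000 Bond=-26.9111
(1,0): Delta=1.0000 Bond=-30.4096
(1,1): Delta=1.0000 Bond=-30.4096
(2,0): Delta=1.0000 Bond=-34.3628
(2,1): Delta=1.0000 Bond=-34.3628
(2,2): Delta=1.0000 Bond=-34.3628
V0=0.0889

Risk-neutral probability p* = (R−d)/(u−d) = (1.13−0.81)/(1.31−0.81) = 0.6400.
Payoff layer (t=3): V(3,0)=-24.4811, V(3,1)=-15.6237, V(3,2)=-1.2989, V(3,3)=21.8685
(2,0): S=17.7147. Δ = (V_up−V_dn)/(S_up−S_dn) = (-15.6237−-24.4811)/(23.2063−14.3489) = 1.0000. V = [p*·-15.6237 + (1−p*)·-24.4811]/1.13 = -16.6481. B = V − Δ·S = -34.3628.
(2,1): S=28.6497. Δ = (V_up−V_dn)/(S_up−S_dn) = (-1.2989−-15.6237)/(37.5311−23.2063) = 1.0000. V = [p*·-1.2989 + (1−p*)·-15.6237]/1.13 = -5.7131. B = V − Δ·S = -34.3628.
(2,2): S=46.3347. Δ = (V_up−V_dn)/(S_up−S_dn) = (21.8685−-1.2989)/(60.6985−37.5311) = 1.0000. V = [p*·21.8685 + (1−p*)·-1.2989]/1.13 = 11.9719. B = V − Δ·S = -34.3628.
(1,0): S=21.8700. Δ = (V_up−V_dn)/(S_up−S_dn) = (-5.7131−-16.6481)/(28.6497−17.7147) = 1.0000. V = [p*·-5.7131 + (1−p*)·-16.6481]/1.13 = -8.5396. B = V − Δ·S = -30.4096.
(1,1): S=35.3700. Δ = (V_up−V_dn)/(S_up−S_dn) = (11.9719−-5.7131)/(46.3347−28.6497) = 1.0000. V = [p*·11.9719 + (1−p*)·-5.7131]/1.13 = 4.9604. B = V − Δ·S = -30.4096.
(0,0): S=27.0000. Δ = (V_up−V_dn)/(S_up−S_dn) = (4.9604−-8.5396)/(35.3700−21.8700) = 1.0000. V = [p*·4.9604 + (1−p*)·-8.5396]/1.13 = 0.0889. B = V − Δ·S = -26.9111.
The time-0 hedge costs 0.0889, which is the no-arbitrage price.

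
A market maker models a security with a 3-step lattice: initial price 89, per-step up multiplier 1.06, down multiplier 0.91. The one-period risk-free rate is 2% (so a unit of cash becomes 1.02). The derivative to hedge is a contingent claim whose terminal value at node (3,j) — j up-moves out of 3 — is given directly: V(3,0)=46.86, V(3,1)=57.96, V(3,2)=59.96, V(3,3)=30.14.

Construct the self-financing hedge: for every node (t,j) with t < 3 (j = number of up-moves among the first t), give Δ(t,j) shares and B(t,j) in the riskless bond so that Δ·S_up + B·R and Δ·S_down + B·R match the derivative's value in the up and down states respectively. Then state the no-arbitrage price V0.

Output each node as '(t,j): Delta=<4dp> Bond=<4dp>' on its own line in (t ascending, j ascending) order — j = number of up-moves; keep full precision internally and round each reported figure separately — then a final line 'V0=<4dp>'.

Under the risk-neutral measure, an up-move has probability p* = (R−d)/(u−d) = 0.7333 and values discount at R = 1.02.
Payoff layer (t=3): V(3,0)=46.8600, V(3,1)=57.9600, V(3,2)=59.9600, V(3,3)=30.1400
Node (2,0) S=73.7009: V=(p*·57.9600+(1−p*)·46.8600)/1.02=53.9216; Δ=(57.9600−46.8600)/(78.1230−67.0678)=1.0041; B=V−Δ·S=-20.0784
Node (2,1) S=85.8494: V=(p*·59.9600+(1−p*)·57.9600)/1.02=58.2614; Δ=(59.9600−57.9600)/(91.0004−78.1230)=0.1553; B=V−Δ·S=44.9281
Node (2,2) S=100.0004: V=(p*·30.1400+(1−p*)·59.9600)/1.02=37.3451; Δ=(30.1400−59.9600)/(106.0004−91.0004)=-1.9880; B=V−Δ·S=236.1451
Node (1,0) S=80.9900: V=(p*·58.2614+(1−p*)·53.9216)/1.02=55.9845; Δ=(58.2614−53.9216)/(85.8494−73.7009)=0.3572; B=V−Δ·S=27.0520
Node (1,1) S=94.3400: V=(p*·37.3451+(1−p*)·58.2614)/1.02=42.0812; Δ=(37.3451−58.2614)/(100.0004−85.8494)=-1.4781; B=V−Δ·S=181.5234
Node (0,0) S=89.0000: V=(p*·42.0812+(1−p*)·55.9845)/1.02=44.8909; Δ=(42.0812−55.9845)/(94.3400−80.9900)=-1.0414; B=V−Δ·S=137.5795
Check: Δ(0,0)·S0 + B(0,0) = 44.8909 = V0.

(0,0): Delta=-1.0414 Bond=137.5795
(1,0): Delta=0.3572 Bond=27.0520
(1,1): Delta=-1.4781 Bond=181.5234
(2,0): Delta=1.0041 Bond=-20.0784
(2,1): Delta=0.1553 Bond=44.9281
(2,2): Delta=-1.9880 Bond=236.1451
V0=44.8909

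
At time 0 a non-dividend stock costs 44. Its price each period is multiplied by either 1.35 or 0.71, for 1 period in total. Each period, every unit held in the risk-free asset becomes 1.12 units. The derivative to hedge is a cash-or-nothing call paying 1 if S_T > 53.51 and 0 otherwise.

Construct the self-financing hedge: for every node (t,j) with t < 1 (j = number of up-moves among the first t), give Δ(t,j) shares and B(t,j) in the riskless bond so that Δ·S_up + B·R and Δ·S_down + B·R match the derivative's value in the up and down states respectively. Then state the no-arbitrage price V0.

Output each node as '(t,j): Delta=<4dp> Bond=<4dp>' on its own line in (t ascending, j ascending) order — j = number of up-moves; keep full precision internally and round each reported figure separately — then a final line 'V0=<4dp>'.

Under the risk-neutral measure, an up-move has probability p* = (R−d)/(u−d) = 0.6406 and values discount at R = 1.12.
At expiry t=1: V(1,0)=0.0000, V(1,1)=1.0000
Node (0,0) S=44.0000: V=(p*·1.0000+(1−p*)·0.0000)/1.12=0.5720; Δ=(1.0000−0.0000)/(59.4000−31.2400)=0.0355; B=V−Δ·S=-0.9905
Check: Δ(0,0)·S0 + B(0,0) = 0.5720 = V0.

(0,0): Delta=0.0355 Bond=-0.9905
V0=0.5720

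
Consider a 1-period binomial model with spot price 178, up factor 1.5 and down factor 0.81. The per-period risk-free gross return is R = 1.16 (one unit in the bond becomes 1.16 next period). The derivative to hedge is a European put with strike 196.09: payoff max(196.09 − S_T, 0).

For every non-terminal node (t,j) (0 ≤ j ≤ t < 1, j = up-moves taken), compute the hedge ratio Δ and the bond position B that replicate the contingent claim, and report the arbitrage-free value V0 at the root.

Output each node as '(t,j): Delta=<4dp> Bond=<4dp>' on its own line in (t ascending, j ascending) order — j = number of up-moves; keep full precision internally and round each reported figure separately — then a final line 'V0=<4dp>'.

(0,0): Delta=-0.4227 Bond=97.2826
V0=22.0507

Since d<R<u, set p* = (R−d)/(u−d) = 0.5072; price each node as the discounted p*-expectation of its children.
Terminal values V(1,·): V(1,0)=51.9100, V(1,1)=0.0000
(0,0): S=178.0000. Δ = (V_up−V_dn)/(S_up−S_dn) = (0.0000−51.9100)/(267.0000−144.1800) = -0.4227. V = [p*·0.0000 + (1−p*)·51.9100]/1.16 = 22.0507. B = V − Δ·S = 97.2826.
Root portfolio cost Δ·178+B reproduces V0=22.0507.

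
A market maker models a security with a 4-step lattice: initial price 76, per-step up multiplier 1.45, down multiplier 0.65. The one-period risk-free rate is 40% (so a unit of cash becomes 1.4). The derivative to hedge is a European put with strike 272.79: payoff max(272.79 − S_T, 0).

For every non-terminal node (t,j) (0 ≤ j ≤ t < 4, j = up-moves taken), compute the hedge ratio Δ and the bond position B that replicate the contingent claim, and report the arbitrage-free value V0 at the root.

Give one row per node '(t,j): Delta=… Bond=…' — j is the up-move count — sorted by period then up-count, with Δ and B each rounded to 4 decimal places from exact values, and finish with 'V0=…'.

(0,0): Delta=-0.6880 Bond=60.0010
(1,0): Delta=-1.0000 Bond=99.4133
(1,1): Delta=-0.6787 Bond=82.9740
(2,0): Delta=-1.0000 Bond=139.1786
(2,1): Delta=-1.0000 Bond=139.1786
(2,2): Delta=-0.6691 Bond=114.6293
(3,0): Delta=-1.0000 Bond=194.8500
(3,1): Delta=-1.0000 Bond=194.8500
(3,2): Delta=-1.0000 Bond=194.8500
(3,3): Delta=-0.6592 Bond=158.1897
V0=7.7115

Risk-neutral probability p* = (R−d)/(u−d) = (1.4−0.65)/(1.45−0.65) = 0.9375.
Payoff layer (t=4): V(4,0)=259.2235, V(4,1)=242.5263, V(4,2)=205.2787, V(4,3)=122.1879, V(4,4)=0.0000
Node (3,0) S=20.8715: V=(p*·242.5263+(1−p*)·259.2235)/1.4=173.9785; Δ=(242.5263−259.2235)/(30.2637−13.5665)=-1.0000; B=V−Δ·S=194.8500
Node (3,1) S=46.5595: V=(p*·205.2787+(1−p*)·242.5263)/1.4=148.2905; Δ=(205.2787−242.5263)/(67.5113−30.2637)=-1.0000; B=V−Δ·S=194.8500
Node (3,2) S=103.8635: V=(p*·122.1879+(1−p*)·205.2787)/1.4=90.9865; Δ=(122.1879−205.2787)/(150.6021−67.5113)=-1.0000; B=V−Δ·S=194.8500
Node (3,3) S=231.6955: V=(p*·0.0000+(1−p*)·122.1879)/1.4=5.4548; Δ=(0.0000−122.1879)/(335.9585−150.6021)=-0.6592; B=V−Δ·S=158.1897
Node (2,0) S=32.1100: V=(p*·148.2905+(1−p*)·173.9785)/1.4=107.0686; Δ=(148.2905−173.9785)/(46.5595−20.8715)=-1.0000; B=V−Δ·S=139.1786
Node (2,1) S=71.6300: V=(p*·90.9865+(1−p*)·148.2905)/1.4=67.5486; Δ=(90.9865−148.2905)/(103.8635−46.5595)=-1.0000; B=V−Δ·S=139.1786
Node (2,2) S=159.7900: V=(p*·5.4548+(1−p*)·90.9865)/1.4=7.7147; Δ=(5.4548−90.9865)/(231.6955−103.8635)=-0.6691; B=V−Δ·S=114.6293
Node (1,0) S=49.4000: V=(p*·67.5486+(1−p*)·107.0686)/1.4=50.0133; Δ=(67.5486−107.0686)/(71.6300−32.1100)=-1.0000; B=V−Δ·S=99.4133
Node (1,1) S=110.2000: V=(p*·7.7147+(1−p*)·67.5486)/1.4=8.1816; Δ=(7.7147−67.5486)/(159.7900−71.6300)=-0.6787; B=V−Δ·S=82.9740
Node (0,0) S=76.0000: V=(p*·8.1816+(1−p*)·50.0133)/1.4=7.7115; Δ=(8.1816−50.0133)/(110.2000−49.4000)=-0.6880; B=V−Δ·S=60.0010
Self-financing check: at every node Δ·S+B equals the discounted successor values.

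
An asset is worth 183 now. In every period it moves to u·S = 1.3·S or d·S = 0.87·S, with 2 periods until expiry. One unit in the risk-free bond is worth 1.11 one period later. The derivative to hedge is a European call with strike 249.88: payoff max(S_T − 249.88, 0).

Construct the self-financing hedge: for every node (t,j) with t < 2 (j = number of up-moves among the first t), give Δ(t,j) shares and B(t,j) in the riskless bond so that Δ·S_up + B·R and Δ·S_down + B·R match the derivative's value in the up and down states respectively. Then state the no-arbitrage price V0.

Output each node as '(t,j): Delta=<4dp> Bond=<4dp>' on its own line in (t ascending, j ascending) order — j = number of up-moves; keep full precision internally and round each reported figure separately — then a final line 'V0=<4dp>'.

The replicating-portfolio and risk-neutral prices coincide; use p* = (1.11−0.87)/(1.3−0.87) = 0.5581 for the latter.
Terminal payoffs: V(2,0)=0.0000, V(2,1)=0.0000, V(2,2)=59.3900
(1,0): S=159.2100. Δ = (V_up−V_dn)/(S_up−S_dn) = (0.0000−0.0000)/(206.9730−138.5127) = 0.0000. V = [p*·0.0000 + (1−p*)·0.0000]/1.11 = 0.0000. B = V − Δ·S = 0.0000.
(1,1): S=237.9000. Δ = (V_up−V_dn)/(S_up−S_dn) = (59.3900−0.0000)/(309.2700−206.9730) = 0.5806. V = [p*·59.3900 + (1−p*)·0.0000]/1.11 = 29.8630. B = V − Δ·S = -108.2533.
(0,0): S=183.0000. Δ = (V_up−V_dn)/(S_up−S_dn) = (29.8630−0.0000)/(237.9000−159.2100) = 0.3795. V = [p*·29.8630 + (1−p*)·0.0000]/1.11 = 15.0160. B = V − Δ·S = -54.4328.
Each (Δ,B) replicates both successor values, so the strategy is self-financing and V0 is arbitrage-free.

(0,0): Delta=0.3795 Bond=-54.4328
(1,0): Delta=0.0000 Bond=0.0000
(1,1): Delta=0.5806 Bond=-108.2533
V0=15.0160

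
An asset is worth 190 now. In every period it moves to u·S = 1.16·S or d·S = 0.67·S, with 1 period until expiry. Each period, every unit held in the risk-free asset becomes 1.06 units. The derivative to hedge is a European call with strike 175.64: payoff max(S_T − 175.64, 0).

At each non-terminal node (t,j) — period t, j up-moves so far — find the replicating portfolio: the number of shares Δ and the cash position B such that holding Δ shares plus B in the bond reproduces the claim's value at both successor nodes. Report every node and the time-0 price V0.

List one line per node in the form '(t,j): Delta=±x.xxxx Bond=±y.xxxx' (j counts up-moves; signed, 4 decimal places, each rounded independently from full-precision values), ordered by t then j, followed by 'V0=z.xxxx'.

The replicating-portfolio and risk-neutral prices coincide; use p* = (1.06−0.67)/(1.16−0.67) = 0.7959 for the latter.
At expiry t=1: V(1,0)=0.0000, V(1,1)=44.7600
  t=0,j=0: stock 190.0000 → up 220.4000 (V=44.7600), down 127.3000 (V=0.0000). Price 33.6088; hedge Δ=0.4808, bond B=-57.7382.
Self-financing check: at every node Δ·S+B equals the discounted successor values.

(0,0): Delta=0.4808 Bond=-57.7382
V0=33.6088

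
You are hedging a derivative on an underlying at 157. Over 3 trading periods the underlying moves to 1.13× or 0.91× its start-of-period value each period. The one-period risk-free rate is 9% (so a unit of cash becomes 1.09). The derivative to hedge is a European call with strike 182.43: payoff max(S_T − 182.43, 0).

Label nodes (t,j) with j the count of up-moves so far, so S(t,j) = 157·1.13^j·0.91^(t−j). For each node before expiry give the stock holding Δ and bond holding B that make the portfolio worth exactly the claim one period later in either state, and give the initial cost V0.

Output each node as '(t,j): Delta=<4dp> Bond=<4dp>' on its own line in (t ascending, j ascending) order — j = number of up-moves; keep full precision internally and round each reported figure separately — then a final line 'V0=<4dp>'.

(0,0): Delta=0.7195 Bond=-94.3017
(1,0): Delta=0.0000 Bond=-0.0020
(1,1): Delta=0.8482 Bond=-125.6304
(2,0): Delta=0.0000 Bond=0.0000
(2,1): Delta=0.0000 Bond=-0.0027
(2,2): Delta=1.0000 Bond=-167.3670
V0=18.6535

Risk-neutral probability p* = (R−d)/(u−d) = (1.09−0.91)/(1.13−0.91) = 0.8182.
Terminal payoffs: V(3,0)=0.0000, V(3,1)=0.0000, V(3,2)=0.0007, V(3,3)=44.1048
  t=2,j=0: stock 130.0117 → up 146.9132 (V=0.0000), down 118.3106 (V=0.0000). Price 0.0000; hedge Δ=0.0000, bond B=0.0000.
  t=2,j=1: stock 161.4431 → up 182.4307 (V=0.0007), down 146.9132 (V=0.0000). Price 0.0005; hedge Δ=0.0000, bond B=-0.0027.
  t=2,j=2: stock 200.4733 → up 226.5348 (V=44.1048), down 182.4307 (V=0.0007). Price 33.1063; hedge Δ=1.0000, bond B=-167.3670.
  t=1,j=0: stock 142.8700 → up 161.4431 (V=0.0005), down 130.0117 (V=0.0000). Price 0.0004; hedge Δ=0.0000, bond B=-0.0020.
  t=1,j=1: stock 177.4100 → up 200.4733 (V=33.1063), down 161.4431 (V=0.0005). Price 24.8505; hedge Δ=0.8482, bond B=-125.6304.
  t=0,j=0: stock 157.0000 → up 177.4100 (V=24.8505), down 142.8700 (V=0.0004). Price 18.6535; hedge Δ=0.7195, bond B=-94.3017.
Self-financing check: at every node Δ·S+B equals the discounted successor values.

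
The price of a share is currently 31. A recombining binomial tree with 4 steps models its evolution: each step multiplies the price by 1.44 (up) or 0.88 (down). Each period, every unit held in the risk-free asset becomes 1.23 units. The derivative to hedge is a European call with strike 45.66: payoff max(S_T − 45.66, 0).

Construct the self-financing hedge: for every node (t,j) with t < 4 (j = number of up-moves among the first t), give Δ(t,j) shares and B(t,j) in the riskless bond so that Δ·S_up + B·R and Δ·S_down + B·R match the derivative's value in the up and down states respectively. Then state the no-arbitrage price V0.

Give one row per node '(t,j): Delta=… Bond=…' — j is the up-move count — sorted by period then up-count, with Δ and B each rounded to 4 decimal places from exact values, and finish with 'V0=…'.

(0,0): Delta=0.8563 Bond=-14.3826
(1,0): Delta=0.6189 Bond=-11.2155
(1,1): Delta=0.9433 Bond=-21.5757
(2,0): Delta=0.1557 Bond=-2.6744
(2,1): Delta=0.7888 Bond=-20.4674
(2,2): Delta=1.0000 Bond=-30.1804
(3,0): Delta=0.0000 Bond=0.0000
(3,1): Delta=0.2128 Bond=-5.2632
(3,2): Delta=1.0000 Bond=-37.1220
(3,3): Delta=1.0000 Bond=-37.1220
V0=12.1629

Since d<R<u, set p* = (R−d)/(u−d) = 0.6250; price each node as the discounted p*-expectation of its children.
Terminal payoffs: V(4,0)=0.0000, V(4,1)=0.0000, V(4,2)=4.1197, V(4,3)=35.7976, V(4,4)=87.6343
(3,0): S=21.1256. Δ = (V_up−V_dn)/(S_up−S_dn) = (0.0000−0.0000)/(30.4209−18.5906) = 0.0000. V = [p*·0.0000 + (1−p*)·0.0000]/1.23 = 0.0000. B = V − Δ·S = 0.0000.
(3,1): S=34.5692. Δ = (V_up−V_dn)/(S_up−S_dn) = (4.1197−0.0000)/(49.7797−30.4209) = 0.2128. V = [p*·4.1197 + (1−p*)·0.0000]/1.23 = 2.0933. B = V − Δ·S = -5.2632.
(3,2): S=56.5678. Δ = (V_up−V_dn)/(S_up−S_dn) = (35.7976−4.1197)/(81.4576−49.7797) = 1.0000. V = [p*·35.7976 + (1−p*)·4.1197]/1.23 = 19.4459. B = V − Δ·S = -37.1220.
(3,3): S=92.5655. Δ = (V_up−V_dn)/(S_up−S_dn) = (87.6343−35.7976)/(133.2943−81.4576) = 1.0000. V = [p*·87.6343 + (1−p*)·35.7976]/1.23 = 55.4436. B = V − Δ·S = -37.1220.
(2,0): S=24.0064. Δ = (V_up−V_dn)/(S_up−S_dn) = (2.0933−0.0000)/(34.5692−21.1256) = 0.1557. V = [p*·2.0933 + (1−p*)·0.0000]/1.23 = 1.0637. B = V − Δ·S = -2.6744.
(2,1): S=39.2832. Δ = (V_up−V_dn)/(S_up−S_dn) = (19.4459−2.0933)/(56.5678−34.5692) = 0.7888. V = [p*·19.4459 + (1−p*)·2.0933]/1.23 = 10.5192. B = V − Δ·S = -20.4674.
(2,2): S=64.2816. Δ = (V_up−V_dn)/(S_up−S_dn) = (55.4436−19.4459)/(92.5655−56.5678) = 1.0000. V = [p*·55.4436 + (1−p*)·19.4459]/1.23 = 34.1012. B = V − Δ·S = -30.1804.
(1,0): S=27.2800. Δ = (V_up−V_dn)/(S_up−S_dn) = (10.5192−1.0637)/(39.2832−24.0064) = 0.6189. V = [p*·10.5192 + (1−p*)·1.0637]/1.23 = 5.6694. B = V − Δ·S = -11.2155.
(1,1): S=44.6400. Δ = (V_up−V_dn)/(S_up−S_dn) = (34.1012−10.5192)/(64.2816−39.2832) = 0.9433. V = [p*·34.1012 + (1−p*)·10.5192]/1.23 = 20.5349. B = V − Δ·S = -21.5757.
(0,0): S=31.0000. Δ = (V_up−V_dn)/(S_up−S_dn) = (20.5349−5.6694)/(44.6400−27.2800) = 0.8563. V = [p*·20.5349 + (1−p*)·5.6694]/1.23 = 12.1629. B = V − Δ·S = -14.3826.
The time-0 hedge costs 12.1629, which is the no-arbitrage price.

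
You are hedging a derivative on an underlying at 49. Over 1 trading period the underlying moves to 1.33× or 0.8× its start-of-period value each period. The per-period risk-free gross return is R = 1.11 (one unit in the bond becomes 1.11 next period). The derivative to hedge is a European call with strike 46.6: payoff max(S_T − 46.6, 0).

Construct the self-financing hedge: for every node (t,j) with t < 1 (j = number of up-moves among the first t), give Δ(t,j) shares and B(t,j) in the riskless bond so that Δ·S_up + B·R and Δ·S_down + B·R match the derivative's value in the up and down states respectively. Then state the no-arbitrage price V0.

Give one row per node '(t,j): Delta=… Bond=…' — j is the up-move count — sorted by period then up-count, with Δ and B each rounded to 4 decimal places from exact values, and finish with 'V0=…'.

Since d<R<u, set p* = (R−d)/(u−d) = 0.5849; price each node as the discounted p*-expectation of its children.
Terminal values V(1,·): V(1,0)=0.0000, V(1,1)=18.5700
(0,0): S=49.0000. Δ = (V_up−V_dn)/(S_up−S_dn) = (18.5700−0.0000)/(65.1700−39.2000) = 0.7151. V = [p*·18.5700 + (1−p*)·0.0000]/1.11 = 9.7853. B = V − Δ·S = -25.2524.
The time-0 hedge costs 9.7853, which is the no-arbitrage price.

(0,0): Delta=0.7151 Bond=-25.2524
V0=9.7853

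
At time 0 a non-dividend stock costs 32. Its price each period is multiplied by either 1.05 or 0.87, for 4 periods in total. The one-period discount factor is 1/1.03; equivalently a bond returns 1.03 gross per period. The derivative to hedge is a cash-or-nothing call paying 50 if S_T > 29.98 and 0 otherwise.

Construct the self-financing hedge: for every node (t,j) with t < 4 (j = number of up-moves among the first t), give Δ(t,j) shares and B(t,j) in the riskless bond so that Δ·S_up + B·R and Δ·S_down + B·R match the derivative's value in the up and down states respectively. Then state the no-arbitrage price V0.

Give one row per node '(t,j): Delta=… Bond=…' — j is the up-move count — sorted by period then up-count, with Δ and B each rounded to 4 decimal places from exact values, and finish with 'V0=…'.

(0,0): Delta=2.0922 Bond=-25.3505
(1,0): Delta=7.4310 Bond=-174.7431
(1,1): Delta=1.5393 Bond=-7.5320
(2,0): Delta=0.0000 Bond=0.0000
(2,1): Delta=8.2007 Bond=-202.4836
(2,2): Delta=0.8494 Bond=16.5827
(3,0): Delta=0.0000 Bond=0.0000
(3,1): Delta=0.0000 Bond=0.0000
(3,2): Delta=9.0500 Bond=-234.6278
(3,3): Delta=0.0000 Bond=48.5437
V0=41.6009

Risk-neutral probability p* = (R−d)/(u−d) = (1.03−0.87)/(1.05−0.87) = 0.8889.
Terminal values V(4,·): V(4,0)=0.0000, V(4,1)=0.0000, V(4,2)=0.0000, V(4,3)=50.0000, V(4,4)=50.0000
(3,0): S=21.0721. Δ = (V_up−V_dn)/(S_up−S_dn) = (0.0000−0.0000)/(22.1257−18.3327) = 0.0000. V = [p*·0.0000 + (1−p*)·0.0000]/1.03 = 0.0000. B = V − Δ·S = 0.0000.
(3,1): S=25.4318. Δ = (V_up−V_dn)/(S_up−S_dn) = (0.0000−0.0000)/(26.7034−22.1257) = 0.0000. V = [p*·0.0000 + (1−p*)·0.0000]/1.03 = 0.0000. B = V − Δ·S = 0.0000.
(3,2): S=30.6936. Δ = (V_up−V_dn)/(S_up−S_dn) = (50.0000−0.0000)/(32.2283−26.7034) = 9.0500. V = [p*·50.0000 + (1−p*)·0.0000]/1.03 = 43.1499. B = V − Δ·S = -234.6278.
(3,3): S=37.0440. Δ = (V_up−V_dn)/(S_up−S_dn) = (50.0000−50.0000)/(38.8962−32.2283) = 0.0000. V = [p*·50.0000 + (1−p*)·50.0000]/1.03 = 48.5437. B = V − Δ·S = 48.5437.
(2,0): S=24.2208. Δ = (V_up−V_dn)/(S_up−S_dn) = (0.0000−0.0000)/(25.4318−21.0721) = 0.0000. V = [p*·0.0000 + (1−p*)·0.0000]/1.03 = 0.0000. B = V − Δ·S = 0.0000.
(2,1): S=29.2320. Δ = (V_up−V_dn)/(S_up−S_dn) = (43.1499−0.0000)/(30.6936−25.4318) = 8.2007. V = [p*·43.1499 + (1−p*)·0.0000]/1.03 = 37.2384. B = V − Δ·S = -202.4836.
(2,2): S=35.2800. Δ = (V_up−V_dn)/(S_up−S_dn) = (48.5437−43.1499)/(37.0440−30.6936) = 0.8494. V = [p*·48.5437 + (1−p*)·43.1499]/1.03 = 46.5479. B = V − Δ·S = 16.5827.
(1,0): S=27.8400. Δ = (V_up−V_dn)/(S_up−S_dn) = (37.2384−0.0000)/(29.2320−24.2208) = 7.4310. V = [p*·37.2384 + (1−p*)·0.0000]/1.03 = 32.1367. B = V − Δ·S = -174.7431.
(1,1): S=33.6000. Δ = (V_up−V_dn)/(S_up−S_dn) = (46.5479−37.2384)/(35.2800−29.2320) = 1.5393. V = [p*·46.5479 + (1−p*)·37.2384]/1.03 = 44.1879. B = V − Δ·S = -7.5320.
(0,0): S=32.0000. Δ = (V_up−V_dn)/(S_up−S_dn) = (44.1879−32.1367)/(33.6000−27.8400) = 2.0922. V = [p*·44.1879 + (1−p*)·32.1367]/1.03 = 41.6009. B = V − Δ·S = -25.3505.
Root portfolio cost Δ·32+B reproduces V0=41.6009.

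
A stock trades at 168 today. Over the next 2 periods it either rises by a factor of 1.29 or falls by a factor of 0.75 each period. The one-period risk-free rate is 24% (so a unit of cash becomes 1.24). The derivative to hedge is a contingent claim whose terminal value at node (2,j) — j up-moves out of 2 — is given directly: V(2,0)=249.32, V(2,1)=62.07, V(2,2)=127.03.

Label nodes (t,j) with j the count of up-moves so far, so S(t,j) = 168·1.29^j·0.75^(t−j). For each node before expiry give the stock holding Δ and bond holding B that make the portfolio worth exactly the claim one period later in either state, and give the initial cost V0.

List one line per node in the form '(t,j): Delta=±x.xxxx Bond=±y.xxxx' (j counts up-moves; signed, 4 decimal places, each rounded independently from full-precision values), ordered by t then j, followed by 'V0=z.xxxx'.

(0,0): Delta=0.3699 Bond=14.0610
(1,0): Delta=-2.7521 Bond=410.7979
(1,1): Delta=0.5551 Bond=-22.7034
V0=76.1984

The replicating-portfolio and risk-neutral prices coincide; use p* = (1.24−0.75)/(1.29−0.75) = 0.9074 for the latter.
Payoff layer (t=2): V(2,0)=249.3200, V(2,1)=62.0700, V(2,2)=127.0300
  t=1,j=0: stock 126.0000 → up 162.5400 (V=62.0700), down 94.5000 (V=249.3200). Price 64.0387; hedge Δ=-2.7521, bond B=410.7979.
  t=1,j=1: stock 216.7200 → up 279.5688 (V=127.0300), down 162.5400 (V=62.0700). Price 97.5929; hedge Δ=0.5551, bond B=-22.7034.
  t=0,j=0: stock 168.0000 → up 216.7200 (V=97.5929), down 126.0000 (V=64.0387). Price 76.1984; hedge Δ=0.3699, bond B=14.0610.
Root portfolio cost Δ·168+B reproduces V0=76.1984.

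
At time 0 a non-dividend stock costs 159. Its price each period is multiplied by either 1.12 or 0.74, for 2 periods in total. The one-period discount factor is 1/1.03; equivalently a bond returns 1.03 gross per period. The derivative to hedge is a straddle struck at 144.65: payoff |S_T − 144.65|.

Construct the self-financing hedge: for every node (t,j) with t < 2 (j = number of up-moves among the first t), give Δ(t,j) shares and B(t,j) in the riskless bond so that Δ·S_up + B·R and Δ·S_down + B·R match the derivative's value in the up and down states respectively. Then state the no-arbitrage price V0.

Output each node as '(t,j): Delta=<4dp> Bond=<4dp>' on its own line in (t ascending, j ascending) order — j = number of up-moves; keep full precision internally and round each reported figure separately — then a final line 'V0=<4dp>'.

No-arbitrage ⇒ martingale measure with p* = (R−d)/(u−d) = 0.7632.
Payoff layer (t=2): V(2,0)=57.5816, V(2,1)=12.8708, V(2,2)=54.7996
  t=1,j=0: stock 117.6600 → up 131.7792 (V=12.8708), down 87.0684 (V=57.5816). Price 22.7769; hedge Δ=-1.0000, bond B=140.4369.
  t=1,j=1: stock 178.0800 → up 199.4496 (V=54.7996), down 131.7792 (V=12.8708). Price 43.5622; hedge Δ=0.6196, bond B=-66.7767.
  t=0,j=0: stock 159.0000 → up 178.0800 (V=43.5622), down 117.6600 (V=22.7769). Price 37.5140; hedge Δ=0.3440, bond B=-17.1843.
Root portfolio cost Δ·159+B reproduces V0=37.5140.

(0,0): Delta=0.3440 Bond=-17.1843
(1,0): Delta=-1.0000 Bond=140.4369
(1,1): Delta=0.6196 Bond=-66.7767
V0=37.5140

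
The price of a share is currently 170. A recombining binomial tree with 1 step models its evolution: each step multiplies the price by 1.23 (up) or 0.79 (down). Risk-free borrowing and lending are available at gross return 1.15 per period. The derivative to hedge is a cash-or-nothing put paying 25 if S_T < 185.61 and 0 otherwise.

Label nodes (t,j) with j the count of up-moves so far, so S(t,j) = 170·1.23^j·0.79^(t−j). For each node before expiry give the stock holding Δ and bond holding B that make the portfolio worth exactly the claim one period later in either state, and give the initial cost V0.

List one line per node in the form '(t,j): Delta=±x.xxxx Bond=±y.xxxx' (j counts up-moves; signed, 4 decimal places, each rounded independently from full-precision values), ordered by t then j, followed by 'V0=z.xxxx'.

(0,0): Delta=-0.3342 Bond=60.7708
V0=3.9526

The replicating-portfolio and risk-neutral prices coincide; use p* = (1.15−0.79)/(1.23−0.79) = 0.8182 for the latter.
Terminal values V(1,·): V(1,0)=25.0000, V(1,1)=0.0000
(0,0): S=170.0000. Δ = (V_up−V_dn)/(S_up−S_dn) = (0.0000−25.0000)/(209.1000−134.3000) = -0.3342. V = [p*·0.0000 + (1−p*)·25.0000]/1.15 = 3.9526. B = V − Δ·S = 60.7708.
Check: Δ(0,0)·S0 + B(0,0) = 3.9526 = V0.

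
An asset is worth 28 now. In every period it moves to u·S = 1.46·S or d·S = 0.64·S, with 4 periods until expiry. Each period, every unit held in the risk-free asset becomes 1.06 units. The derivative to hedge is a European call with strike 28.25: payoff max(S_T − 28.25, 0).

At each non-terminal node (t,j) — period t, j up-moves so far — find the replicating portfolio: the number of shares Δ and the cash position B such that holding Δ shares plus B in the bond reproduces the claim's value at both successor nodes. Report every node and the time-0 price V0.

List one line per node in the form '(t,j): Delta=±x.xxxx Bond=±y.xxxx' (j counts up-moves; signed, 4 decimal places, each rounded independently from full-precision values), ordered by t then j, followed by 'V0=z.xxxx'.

Since d<R<u, set p* = (R−d)/(u−d) = 0.5122; price each node as the discounted p*-expectation of its children.
Terminal values V(4,·): V(4,0)=0.0000, V(4,1)=0.0000, V(4,2)=0.0000, V(4,3)=27.5195, V(4,4)=98.9741
(3,0): S=7.3400. Δ = (V_up−V_dn)/(S_up−S_dn) = (0.0000−0.0000)/(10.7164−4.6976) = 0.0000. V = [p*·0.0000 + (1−p*)·0.0000]/1.06 = 0.0000. B = V − Δ·S = 0.0000.
(3,1): S=16.7444. Δ = (V_up−V_dn)/(S_up−S_dn) = (0.0000−0.0000)/(24.4469−10.7164) = 0.0000. V = [p*·0.0000 + (1−p*)·0.0000]/1.06 = 0.0000. B = V − Δ·S = 0.0000.
(3,2): S=38.1983. Δ = (V_up−V_dn)/(S_up−S_dn) = (27.5195−0.0000)/(55.7695−24.4469) = 0.8786. V = [p*·27.5195 + (1−p*)·0.0000]/1.06 = 13.2975. B = V − Δ·S = -20.2628.
(3,3): S=87.1398. Δ = (V_up−V_dn)/(S_up−S_dn) = (98.9741−27.5195)/(127.2241−55.7695) = 1.0000. V = [p*·98.9741 + (1−p*)·27.5195]/1.06 = 60.4889. B = V − Δ·S = -26.6509.
(2,0): S=11.4688. Δ = (V_up−V_dn)/(S_up−S_dn) = (0.0000−0.0000)/(16.7444−7.3400) = 0.0000. V = [p*·0.0000 + (1−p*)·0.0000]/1.06 = 0.0000. B = V − Δ·S = 0.0000.
(2,1): S=26.1632. Δ = (V_up−V_dn)/(S_up−S_dn) = (13.2975−0.0000)/(38.1983−16.7444) = 0.6198. V = [p*·13.2975 + (1−p*)·0.0000]/1.06 = 6.4254. B = V − Δ·S = -9.7911.
(2,2): S=59.6848. Δ = (V_up−V_dn)/(S_up−S_dn) = (60.4889−13.2975)/(87.1398−38.1983) = 0.9642. V = [p*·60.4889 + (1−p*)·13.2975]/1.06 = 35.3478. B = V − Δ·S = -22.2026.
(1,0): S=17.9200. Δ = (V_up−V_dn)/(S_up−S_dn) = (6.4254−0.0000)/(26.1632−11.4688) = 0.4373. V = [p*·6.4254 + (1−p*)·0.0000]/1.06 = 3.1048. B = V − Δ·S = -4.7311.
(1,1): S=40.8800. Δ = (V_up−V_dn)/(S_up−S_dn) = (35.3478−6.4254)/(59.6848−26.1632) = 0.8628. V = [p*·35.3478 + (1−p*)·6.4254]/1.06 = 20.0371. B = V − Δ·S = -15.2342.
(0,0): S=28.0000. Δ = (V_up−V_dn)/(S_up−S_dn) = (20.0371−3.1048)/(40.8800−17.9200) = 0.7375. V = [p*·20.0371 + (1−p*)·3.1048]/1.06 = 11.1108. B = V − Δ·S = -9.5384.
Each (Δ,B) replicates both successor values, so the strategy is self-financing and V0 is arbitrage-free.

(0,0): Delta=0.7375 Bond=-9.5384
(1,0): Delta=0.4373 Bond=-4.7311
(1,1): Delta=0.8628 Bond=-15.2342
(2,0): Delta=0.0000 Bond=0.0000
(2,1): Delta=0.6198 Bond=-9.7911
(2,2): Delta=0.9642 Bond=-22.2026
(3,0): Delta=0.0000 Bond=0.0000
(3,1): Delta=0.0000 Bond=0.0000
(3,2): Delta=0.8786 Bond=-20.2628
(3,3): Delta=1.0000 Bond=-26.6509
V0=11.1108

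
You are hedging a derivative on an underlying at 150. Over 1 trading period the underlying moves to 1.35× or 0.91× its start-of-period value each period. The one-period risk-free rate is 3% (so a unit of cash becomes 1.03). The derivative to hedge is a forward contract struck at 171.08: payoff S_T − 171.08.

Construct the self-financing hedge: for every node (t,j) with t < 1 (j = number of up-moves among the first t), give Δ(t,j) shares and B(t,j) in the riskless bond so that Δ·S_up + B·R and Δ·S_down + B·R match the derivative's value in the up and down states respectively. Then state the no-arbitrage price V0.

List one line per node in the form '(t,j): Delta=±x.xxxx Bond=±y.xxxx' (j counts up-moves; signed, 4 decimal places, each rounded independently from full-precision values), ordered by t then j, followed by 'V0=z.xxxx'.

Since d<R<u, set p* = (R−d)/(u−d) = 0.2727; price each node as the discounted p*-expectation of its children.
Terminal values V(1,·): V(1,0)=-34.5800, V(1,1)=31.4200
  t=0,j=0: stock 150.0000 → up 202.5000 (V=31.4200), down 136.5000 (V=-34.5800). Price -16.0971; hedge Δ=1.0000, bond B=-166.0971.
Each (Δ,B) replicates both successor values, so the strategy is self-financing and V0 is arbitrage-free.

(0,0): Delta=1.0000 Bond=-166.0971
V0=-16.0971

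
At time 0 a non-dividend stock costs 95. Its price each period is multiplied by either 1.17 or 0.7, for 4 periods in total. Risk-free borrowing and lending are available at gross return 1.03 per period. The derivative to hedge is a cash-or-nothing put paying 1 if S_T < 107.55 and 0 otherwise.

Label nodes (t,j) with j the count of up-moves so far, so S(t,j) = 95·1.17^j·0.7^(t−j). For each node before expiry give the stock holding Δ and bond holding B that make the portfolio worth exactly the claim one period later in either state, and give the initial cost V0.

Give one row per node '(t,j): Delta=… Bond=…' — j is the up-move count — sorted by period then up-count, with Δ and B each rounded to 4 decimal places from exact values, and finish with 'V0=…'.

(0,0): Delta=-0.0071 Bond=1.3465
(1,0): Delta=0.0000 Bond=0.9151
(1,1): Delta=-0.0089 Bond=1.5871
(2,0): Delta=0.0000 Bond=0.9426
(2,1): Delta=0.0000 Bond=0.9426
(2,2): Delta=-0.0112 Bond=1.9283
(3,0): Delta=0.0000 Bond=0.9709
(3,1): Delta=0.0000 Bond=0.9709
(3,2): Delta=0.0000 Bond=0.9709
(3,3): Delta=-0.0140 Bond=2.4169
V0=0.6726

The replicating-portfolio and risk-neutral prices coincide; use p* = (1.03−0.7)/(1.17−0.7) = 0.7021 for the latter.
Terminal values V(4,·): V(4,0)=1.0000, V(4,1)=1.0000, V(4,2)=1.0000, V(4,3)=1.0000, V(4,4)=0.0000
(3,0): S=32.5850. Δ = (V_up−V_dn)/(S_up−S_dn) = (1.0000−1.0000)/(38.1244−22.8095) = 0.0000. V = [p*·1.0000 + (1−p*)·1.0000]/1.03 = 0.9709. B = V − Δ·S = 0.9709.
(3,1): S=54.4635. Δ = (V_up−V_dn)/(S_up−S_dn) = (1.0000−1.0000)/(63.7223−38.1244) = 0.0000. V = [p*·1.0000 + (1−p*)·1.0000]/1.03 = 0.9709. B = V − Δ·S = 0.9709.
(3,2): S=91.0318. Δ = (V_up−V_dn)/(S_up−S_dn) = (1.0000−1.0000)/(106.5073−63.7223) = 0.0000. V = [p*·1.0000 + (1−p*)·1.0000]/1.03 = 0.9709. B = V − Δ·S = 0.9709.
(3,3): S=152.1532. Δ = (V_up−V_dn)/(S_up−S_dn) = (0.0000−1.0000)/(178.0193−106.5073) = -0.0140. V = [p*·0.0000 + (1−p*)·1.0000]/1.03 = 0.2892. B = V − Δ·S = 2.4169.
(2,0): S=46.5500. Δ = (V_up−V_dn)/(S_up−S_dn) = (0.9709−0.9709)/(54.4635−32.5850) = 0.0000. V = [p*·0.9709 + (1−p*)·0.9709]/1.03 = 0.9426. B = V − Δ·S = 0.9426.
(2,1): S=77.8050. Δ = (V_up−V_dn)/(S_up−S_dn) = (0.9709−0.9709)/(91.0318−54.4635) = 0.0000. V = [p*·0.9709 + (1−p*)·0.9709]/1.03 = 0.9426. B = V − Δ·S = 0.9426.
(2,2): S=130.0455. Δ = (V_up−V_dn)/(S_up−S_dn) = (0.2892−0.9709)/(152.1532−91.0318) = -0.0112. V = [p*·0.2892 + (1−p*)·0.9709]/1.03 = 0.4779. B = V − Δ·S = 1.9283.
(1,0): S=66.5000. Δ = (V_up−V_dn)/(S_up−S_dn) = (0.9426−0.9426)/(77.8050−46.5500) = 0.0000. V = [p*·0.9426 + (1−p*)·0.9426]/1.03 = 0.9151. B = V − Δ·S = 0.9151.
(1,1): S=111.1500. Δ = (V_up−V_dn)/(S_up−S_dn) = (0.4779−0.9426)/(130.0455−77.8050) = -0.0089. V = [p*·0.4779 + (1−p*)·0.9426]/1.03 = 0.5984. B = V − Δ·S = 1.5871.
(0,0): S=95.0000. Δ = (V_up−V_dn)/(S_up−S_dn) = (0.5984−0.9151)/(111.1500−66.5000) = -0.0071. V = [p*·0.5984 + (1−p*)·0.9151]/1.03 = 0.6726. B = V − Δ·S = 1.3465.
Root portfolio cost Δ·95+B reproduces V0=0.6726.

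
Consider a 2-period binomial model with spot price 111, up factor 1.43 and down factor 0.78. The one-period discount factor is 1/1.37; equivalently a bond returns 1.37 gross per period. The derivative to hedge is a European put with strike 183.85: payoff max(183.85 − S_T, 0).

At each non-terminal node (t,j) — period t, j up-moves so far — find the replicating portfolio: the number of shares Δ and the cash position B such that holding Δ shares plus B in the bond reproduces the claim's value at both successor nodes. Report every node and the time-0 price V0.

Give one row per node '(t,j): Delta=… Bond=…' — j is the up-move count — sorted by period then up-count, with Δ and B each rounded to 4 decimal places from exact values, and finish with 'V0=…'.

(0,0): Delta=-0.6039 Bond=72.9220
(1,0): Delta=-1.0000 Bond=134.1971
(1,1): Delta=-0.5819 Bond=96.4156
V0=5.8886

Under the risk-neutral measure, an up-move has probability p* = (R−d)/(u−d) = 0.9077 and values discount at R = 1.37.
Terminal payoffs: V(2,0)=116.3176, V(2,1)=60.0406, V(2,2)=0.0000
  t=1,j=0: stock 86.5800 → up 123.8094 (V=60.0406), down 67.5324 (V=116.3176). Price 47.6171; hedge Δ=-1.0000, bond B=134.1971.
  t=1,j=1: stock 158.7300 → up 226.9839 (V=0.0000), down 123.8094 (V=60.0406). Price 4.0454; hedge Δ=-0.5819, bond B=96.4156.
  t=0,j=0: stock 111.0000 → up 158.7300 (V=4.0454), down 86.5800 (V=47.6171). Price 5.8886; hedge Δ=-0.6039, bond B=72.9220.
Check: Δ(0,0)·S0 + B(0,0) = 5.8886 = V0.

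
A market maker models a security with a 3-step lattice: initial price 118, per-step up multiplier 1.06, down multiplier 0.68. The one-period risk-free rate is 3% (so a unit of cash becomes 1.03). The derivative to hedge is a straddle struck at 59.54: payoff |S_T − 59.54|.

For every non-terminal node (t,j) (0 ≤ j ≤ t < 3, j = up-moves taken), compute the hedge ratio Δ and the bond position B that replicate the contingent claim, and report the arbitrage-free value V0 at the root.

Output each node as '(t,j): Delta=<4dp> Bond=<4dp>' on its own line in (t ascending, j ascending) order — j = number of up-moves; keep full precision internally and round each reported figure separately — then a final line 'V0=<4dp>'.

(0,0): Delta=0.9842 Bond=-52.5439
(1,0): Delta=0.7959 Bond=-39.0122
(1,1): Delta=0.9945 Bond=-55.4151
(2,0): Delta=-1.0000 Bond=57.8058
(2,1): Delta=0.8946 Bond=-48.5816
(2,2): Delta=1.0000 Bond=-57.8058
V0=63.5864

Risk-neutral probability p* = (R−d)/(u−d) = (1.03−0.68)/(1.06−0.68) = 0.9211.
Payoff layer (t=3): V(3,0)=22.4370, V(3,1)=1.7030, V(3,2)=30.6177, V(3,3)=80.9999
  t=2,j=0: stock 54.5632 → up 57.8370 (V=1.7030), down 37.1030 (V=22.4370). Price 3.2426; hedge Δ=-1.0000, bond B=57.8058.
  t=2,j=1: stock 85.0544 → up 90.1577 (V=30.6177), down 57.8370 (V=1.7030). Price 27.5096; hedge Δ=0.8946, bond B=-48.5816.
  t=2,j=2: stock 132.5848 → up 140.5399 (V=80.9999), down 90.1577 (V=30.6177). Price 74.7790; hedge Δ=1.0000, bond B=-57.8058.
  t=1,j=0: stock 80.2400 → up 85.0544 (V=27.5096), down 54.5632 (V=3.2426). Price 24.8484; hedge Δ=0.7959, bond B=-39.0122.
  t=1,j=1: stock 125.0800 → up 132.5848 (V=74.7790), down 85.0544 (V=27.5096). Price 68.9778; hedge Δ=0.9945, bond B=-55.4151.
  t=0,j=0: stock 118.0000 → up 125.0800 (V=68.9778), down 80.2400 (V=24.8484). Price 63.5864; hedge Δ=0.9842, bond B=-52.5439.
Root portfolio cost Δ·118+B reproduces V0=63.5864.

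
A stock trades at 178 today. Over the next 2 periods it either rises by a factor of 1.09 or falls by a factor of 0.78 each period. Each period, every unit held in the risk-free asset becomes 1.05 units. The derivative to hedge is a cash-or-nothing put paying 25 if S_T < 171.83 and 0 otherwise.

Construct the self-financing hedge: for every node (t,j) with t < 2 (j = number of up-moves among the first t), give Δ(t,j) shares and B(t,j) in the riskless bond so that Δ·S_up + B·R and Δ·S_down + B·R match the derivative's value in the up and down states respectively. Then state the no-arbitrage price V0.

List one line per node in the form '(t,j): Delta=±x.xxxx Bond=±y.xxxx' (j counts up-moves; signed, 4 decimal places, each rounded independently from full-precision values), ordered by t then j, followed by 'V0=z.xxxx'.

Under the risk-neutral measure, an up-move has probability p* = (R−d)/(u−d) = 0.8710 and values discount at R = 1.05.
Terminal values V(2,·): V(2,0)=25.0000, V(2,1)=25.0000, V(2,2)=0.0000
(1,0): S=138.8400. Δ = (V_up−V_dn)/(S_up−S_dn) = (25.0000−25.0000)/(151.3356−108.2952) = 0.0000. V = [p*·25.0000 + (1−p*)·25.0000]/1.05 = 23.8095. B = V − Δ·S = 23.8095.
(1,1): S=194.0200. Δ = (V_up−V_dn)/(S_up−S_dn) = (0.0000−25.0000)/(211.4818−151.3356) = -0.4157. V = [p*·0.0000 + (1−p*)·25.0000]/1.05 = 3.0722. B = V − Δ·S = 83.7174.
(0,0): S=178.0000. Δ = (V_up−V_dn)/(S_up−S_dn) = (3.0722−23.8095)/(194.0200−138.8400) = -0.3758. V = [p*·3.0722 + (1−p*)·23.8095]/1.05 = 5.4743. B = V − Δ·S = 72.3689.
Check: Δ(0,0)·S0 + B(0,0) = 5.4743 = V0.

(0,0): Delta=-0.3758 Bond=72.3689
(1,0): Delta=0.0000 Bond=23.8095
(1,1): Delta=-0.4157 Bond=83.7174
V0=5.4743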